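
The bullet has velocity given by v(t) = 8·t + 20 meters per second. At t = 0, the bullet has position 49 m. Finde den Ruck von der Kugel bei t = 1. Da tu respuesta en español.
Partiendo de la velocidad v(t) = 8·t + 20, tomamos 2 derivadas. La derivada de la velocidad da la aceleración: a(t) = 8. Derivando la aceleración, obtenemos la sacudida: j(t) = 0. Tenemos la sacudida j(t) = 0. Sustituyendo t = 1: j(1) = 0.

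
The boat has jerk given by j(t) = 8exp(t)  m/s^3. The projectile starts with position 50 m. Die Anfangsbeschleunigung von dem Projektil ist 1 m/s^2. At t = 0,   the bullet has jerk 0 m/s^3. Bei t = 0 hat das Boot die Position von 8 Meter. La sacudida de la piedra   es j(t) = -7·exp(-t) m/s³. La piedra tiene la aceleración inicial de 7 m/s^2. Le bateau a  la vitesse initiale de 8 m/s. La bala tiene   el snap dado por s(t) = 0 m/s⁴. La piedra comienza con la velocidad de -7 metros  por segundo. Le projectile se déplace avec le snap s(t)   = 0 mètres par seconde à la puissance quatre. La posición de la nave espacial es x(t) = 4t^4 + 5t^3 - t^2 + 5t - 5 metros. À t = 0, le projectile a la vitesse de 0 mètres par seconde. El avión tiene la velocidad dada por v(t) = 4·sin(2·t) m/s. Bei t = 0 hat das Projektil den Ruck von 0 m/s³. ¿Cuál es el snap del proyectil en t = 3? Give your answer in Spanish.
Usando s(t) = 0 y sustituyendo t = 3, encontramos s = 0.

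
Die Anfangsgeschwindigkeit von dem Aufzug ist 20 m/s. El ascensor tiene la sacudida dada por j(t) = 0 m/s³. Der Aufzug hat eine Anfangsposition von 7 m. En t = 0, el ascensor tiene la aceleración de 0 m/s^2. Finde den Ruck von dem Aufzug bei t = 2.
Aus der Gleichung für den Ruck j(t) = 0, setzen wir t = 2 ein und erhalten j = 0.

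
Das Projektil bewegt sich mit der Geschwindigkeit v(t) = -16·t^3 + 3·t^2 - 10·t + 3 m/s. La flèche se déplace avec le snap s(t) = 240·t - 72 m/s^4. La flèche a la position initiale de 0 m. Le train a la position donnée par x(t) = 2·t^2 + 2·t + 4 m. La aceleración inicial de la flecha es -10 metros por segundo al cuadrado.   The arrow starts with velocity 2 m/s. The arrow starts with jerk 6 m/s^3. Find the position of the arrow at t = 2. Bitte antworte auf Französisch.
Nous devons trouver la primitive de notre équation du snap s(t) = 240·t - 72 4 fois. L'intégrale du snap, avec j(0) = 6, donne le jerk: j(t) = 120·t^2 - 72·t + 6. En prenant ∫j(t)dt et en appliquant a(0) = -10, nous trouvons a(t) = 40·t^3 - 36·t^2 + 6·t - 10. L'intégrale de l'accélération, avec v(0) = 2, donne la vitesse: v(t) = 10·t^4 - 12·t^3 + 3·t^2 - 10·t + 2. L'intégrale de la vitesse est la position. En utilisant x(0) = 0, nous obtenons x(t) = 2·t^5 - 3·t^4 + t^3 - 5·t^2 + 2·t. En utilisant x(t) = 2·t^5 - 3·t^4 + t^3 - 5·t^2 + 2·t et en substituant t = 2, nous trouvons x = 8.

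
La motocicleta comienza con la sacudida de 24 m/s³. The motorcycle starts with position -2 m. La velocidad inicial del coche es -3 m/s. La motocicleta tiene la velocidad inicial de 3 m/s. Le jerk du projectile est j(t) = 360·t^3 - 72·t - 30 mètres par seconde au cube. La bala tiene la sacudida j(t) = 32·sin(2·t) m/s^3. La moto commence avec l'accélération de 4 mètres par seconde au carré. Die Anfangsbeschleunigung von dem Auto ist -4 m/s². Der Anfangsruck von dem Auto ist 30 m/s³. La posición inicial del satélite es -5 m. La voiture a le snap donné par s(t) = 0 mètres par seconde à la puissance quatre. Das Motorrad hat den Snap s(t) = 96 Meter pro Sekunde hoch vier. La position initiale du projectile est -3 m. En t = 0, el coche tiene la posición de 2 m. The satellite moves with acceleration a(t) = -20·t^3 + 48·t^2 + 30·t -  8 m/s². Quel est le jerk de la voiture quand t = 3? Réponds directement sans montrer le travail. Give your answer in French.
La réponse est 30.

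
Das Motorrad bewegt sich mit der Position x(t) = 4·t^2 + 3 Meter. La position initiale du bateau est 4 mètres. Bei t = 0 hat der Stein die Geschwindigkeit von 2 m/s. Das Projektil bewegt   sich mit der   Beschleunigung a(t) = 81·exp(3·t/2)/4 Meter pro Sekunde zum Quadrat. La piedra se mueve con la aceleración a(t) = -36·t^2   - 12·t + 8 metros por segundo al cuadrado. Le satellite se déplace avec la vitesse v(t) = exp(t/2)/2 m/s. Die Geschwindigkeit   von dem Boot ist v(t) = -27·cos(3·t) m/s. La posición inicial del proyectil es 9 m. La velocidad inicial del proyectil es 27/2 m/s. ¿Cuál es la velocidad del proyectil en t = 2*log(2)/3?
Para resolver esto, necesitamos tomar 1 antiderivada de nuestra ecuación de la aceleración a(t) = 81·exp(3·t/2)/4. Integrando la aceleración y usando la condición inicial v(0) = 27/2, obtenemos v(t) = 27·exp(3·t/2)/2. Tenemos la velocidad v(t) = 27·exp(3·t/2)/2. Sustituyendo t = 2*log(2)/3: v(2*log(2)/3) = 27.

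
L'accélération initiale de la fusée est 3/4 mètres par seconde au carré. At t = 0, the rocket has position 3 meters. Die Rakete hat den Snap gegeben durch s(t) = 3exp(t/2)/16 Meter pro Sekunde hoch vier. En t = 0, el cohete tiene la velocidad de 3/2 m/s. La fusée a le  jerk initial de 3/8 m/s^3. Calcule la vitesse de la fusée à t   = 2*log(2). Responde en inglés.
We need to integrate our snap equation s(t) = 3·exp(t/2)/16 3 times. Finding the integral of s(t) and using j(0) = 3/8: j(t) = 3·exp(t/2)/8. The antiderivative of jerk is acceleration. Using a(0) = 3/4, we get a(t) = 3·exp(t/2)/4. The integral of acceleration is velocity. Using v(0) = 3/2, we get v(t) = 3·exp(t/2)/2. We have velocity v(t) = 3·exp(t/2)/2. Substituting t = 2*log(2): v(2*log(2)) = 3.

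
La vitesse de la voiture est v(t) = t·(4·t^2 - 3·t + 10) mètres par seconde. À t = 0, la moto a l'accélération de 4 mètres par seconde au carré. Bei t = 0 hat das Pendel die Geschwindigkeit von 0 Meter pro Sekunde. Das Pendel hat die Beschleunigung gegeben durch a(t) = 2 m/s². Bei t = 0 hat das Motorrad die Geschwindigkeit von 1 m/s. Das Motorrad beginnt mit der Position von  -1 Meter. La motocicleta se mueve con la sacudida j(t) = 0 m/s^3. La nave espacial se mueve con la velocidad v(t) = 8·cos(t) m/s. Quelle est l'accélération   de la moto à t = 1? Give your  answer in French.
Pour résoudre ceci, nous devons prendre 1 intégrale de notre équation du jerk j(t) = 0. La primitive du jerk, avec a(0) = 4, donne l'accélération: a(t) = 4. Nous avons l'accélération a(t) = 4. En substituant t = 1: a(1) = 4.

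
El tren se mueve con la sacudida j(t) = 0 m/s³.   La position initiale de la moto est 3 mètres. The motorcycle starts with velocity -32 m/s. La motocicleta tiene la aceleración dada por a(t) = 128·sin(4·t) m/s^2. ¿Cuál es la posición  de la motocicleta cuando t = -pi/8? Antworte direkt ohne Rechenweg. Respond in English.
The position at t = -pi/8 is x = 11.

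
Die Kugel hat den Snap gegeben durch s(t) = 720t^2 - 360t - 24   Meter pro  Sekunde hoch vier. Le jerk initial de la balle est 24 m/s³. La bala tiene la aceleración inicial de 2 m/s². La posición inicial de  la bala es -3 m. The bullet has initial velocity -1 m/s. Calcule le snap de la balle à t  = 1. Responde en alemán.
Aus der Gleichung für den Snap s(t) = 720·t^2 - 360·t - 24, setzen wir t = 1 ein und erhalten s = 336.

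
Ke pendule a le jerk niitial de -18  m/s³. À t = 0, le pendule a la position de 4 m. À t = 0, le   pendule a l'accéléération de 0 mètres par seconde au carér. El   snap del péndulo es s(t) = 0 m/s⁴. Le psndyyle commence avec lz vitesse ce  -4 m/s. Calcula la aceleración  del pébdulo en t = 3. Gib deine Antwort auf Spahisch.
Necesitamos integrar nuestra ecuación del snap s(t) = 0 2 veces. Integrando el snap y usando la condición inicial j(0) = -18, obtenemos j(t) = -18. La antiderivada de la sacudida es la aceleración. Usando a(0) = 0, obtenemos a(t) = -18·t. De la ecuación de la aceleración a(t) = -18·t, sustituimos t = 3 para obtener a = -54.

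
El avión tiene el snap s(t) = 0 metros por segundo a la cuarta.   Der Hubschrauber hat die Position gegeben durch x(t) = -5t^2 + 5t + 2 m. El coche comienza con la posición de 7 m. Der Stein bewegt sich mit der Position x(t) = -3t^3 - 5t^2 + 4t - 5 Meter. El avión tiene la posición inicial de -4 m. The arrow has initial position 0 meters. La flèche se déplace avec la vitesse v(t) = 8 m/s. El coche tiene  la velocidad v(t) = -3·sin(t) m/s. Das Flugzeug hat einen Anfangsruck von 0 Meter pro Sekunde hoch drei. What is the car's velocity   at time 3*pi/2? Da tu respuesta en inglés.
From the given velocity equation v(t) = -3·sin(t), we substitute t = 3*pi/2 to get v = 3.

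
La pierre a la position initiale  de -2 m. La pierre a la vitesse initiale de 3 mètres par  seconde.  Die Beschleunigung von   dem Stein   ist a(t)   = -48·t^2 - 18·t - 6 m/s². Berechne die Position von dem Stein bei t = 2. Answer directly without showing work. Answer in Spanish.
La respuesta es -96.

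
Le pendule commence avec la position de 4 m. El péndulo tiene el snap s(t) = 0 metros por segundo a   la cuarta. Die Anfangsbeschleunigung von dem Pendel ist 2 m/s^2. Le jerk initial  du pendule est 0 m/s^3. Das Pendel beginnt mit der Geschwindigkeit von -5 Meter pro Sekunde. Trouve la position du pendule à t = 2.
Nous devons intégrer notre équation du snap s(t) = 0 4 fois. La primitive du snap est le jerk. En utilisant j(0) = 0, nous obtenons j(t) = 0. En prenant ∫j(t)dt et en appliquant a(0) = 2, nous trouvons a(t) = 2. En prenant ∫a(t)dt et en appliquant v(0) = -5, nous trouvons v(t) = 2·t - 5. L'intégrale de la vitesse est la position. En utilisant x(0) = 4, nous obtenons x(t) = t^2 - 5·t + 4. De l'équation de la position x(t) = t^2 - 5·t + 4, nous substituons t = 2 pour obtenir x = -2.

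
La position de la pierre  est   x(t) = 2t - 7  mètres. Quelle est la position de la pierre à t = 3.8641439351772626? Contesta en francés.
De l'équation de la position x(t) = 2·t - 7, nous substituons t = 3.8641439351772626 pour obtenir x = 0.728287870354525.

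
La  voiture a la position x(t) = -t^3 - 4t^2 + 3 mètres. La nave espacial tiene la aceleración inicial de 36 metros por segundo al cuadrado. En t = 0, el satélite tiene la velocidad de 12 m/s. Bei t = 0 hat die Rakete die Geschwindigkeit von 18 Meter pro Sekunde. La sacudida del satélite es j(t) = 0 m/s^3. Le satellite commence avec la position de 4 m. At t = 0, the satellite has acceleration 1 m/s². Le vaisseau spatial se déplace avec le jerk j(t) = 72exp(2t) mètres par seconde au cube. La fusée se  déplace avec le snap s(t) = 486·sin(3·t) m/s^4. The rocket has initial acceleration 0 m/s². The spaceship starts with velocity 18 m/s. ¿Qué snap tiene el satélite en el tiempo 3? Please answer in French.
Pour résoudre ceci, nous devons prendre 1 dérivée de notre équation du jerk j(t) = 0. En prenant d/dt de j(t), nous trouvons s(t) = 0. De l'équation du snap s(t) = 0, nous substituons t = 3 pour obtenir s = 0.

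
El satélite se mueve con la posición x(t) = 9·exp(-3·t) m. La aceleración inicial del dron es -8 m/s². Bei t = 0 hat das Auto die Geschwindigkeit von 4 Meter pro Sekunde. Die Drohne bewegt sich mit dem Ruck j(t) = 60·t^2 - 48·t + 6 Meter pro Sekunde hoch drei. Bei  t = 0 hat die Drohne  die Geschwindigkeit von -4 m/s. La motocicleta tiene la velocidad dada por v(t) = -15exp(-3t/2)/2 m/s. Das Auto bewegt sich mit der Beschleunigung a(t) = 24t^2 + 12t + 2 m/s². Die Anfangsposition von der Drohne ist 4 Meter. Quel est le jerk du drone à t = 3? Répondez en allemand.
Mit j(t) = 60·t^2 - 48·t + 6 und Einsetzen von t = 3, finden wir j = 402.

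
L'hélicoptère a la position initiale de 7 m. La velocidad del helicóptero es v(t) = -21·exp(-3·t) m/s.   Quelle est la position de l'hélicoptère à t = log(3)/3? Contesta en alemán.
Um dies zu lösen, müssen wir 1 Integral unserer Gleichung für die Geschwindigkeit v(t) = -21·exp(-3·t) finden. Das Integral von der Geschwindigkeit ist die Position. Mit x(0) = 7 erhalten wir x(t) = 7·exp(-3·t). Wir haben die Position x(t) = 7·exp(-3·t). Durch Einsetzen von t = log(3)/3: x(log(3)/3) = 7/3.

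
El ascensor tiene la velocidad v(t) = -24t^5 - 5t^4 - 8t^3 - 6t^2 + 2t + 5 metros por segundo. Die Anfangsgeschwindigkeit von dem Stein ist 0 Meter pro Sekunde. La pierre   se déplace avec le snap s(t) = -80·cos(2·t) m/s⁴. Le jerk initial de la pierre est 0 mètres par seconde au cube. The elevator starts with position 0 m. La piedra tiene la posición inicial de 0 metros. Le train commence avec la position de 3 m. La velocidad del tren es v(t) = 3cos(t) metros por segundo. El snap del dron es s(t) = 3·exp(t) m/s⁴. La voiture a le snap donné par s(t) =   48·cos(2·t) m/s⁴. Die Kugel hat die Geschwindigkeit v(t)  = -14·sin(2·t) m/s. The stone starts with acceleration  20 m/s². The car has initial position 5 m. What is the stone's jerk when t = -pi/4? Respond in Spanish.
Para resolver esto, necesitamos tomar 1 antiderivada de nuestra ecuación del snap s(t) = -80·cos(2·t). La integral del snap es la sacudida. Usando j(0) = 0, obtenemos j(t) = -40·sin(2·t). Tenemos la sacudida j(t) = -40·sin(2·t). Sustituyendo t = -pi/4: j(-pi/4) = 40.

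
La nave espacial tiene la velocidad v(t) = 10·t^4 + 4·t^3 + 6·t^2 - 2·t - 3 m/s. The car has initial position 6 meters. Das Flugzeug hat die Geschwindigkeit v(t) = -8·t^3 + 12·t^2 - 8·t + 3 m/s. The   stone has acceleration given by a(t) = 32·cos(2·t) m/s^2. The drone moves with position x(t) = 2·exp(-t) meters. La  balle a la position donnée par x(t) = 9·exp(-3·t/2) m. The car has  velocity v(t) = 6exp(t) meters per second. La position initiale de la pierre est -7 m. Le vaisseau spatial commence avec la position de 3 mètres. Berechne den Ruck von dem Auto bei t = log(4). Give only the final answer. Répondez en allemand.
Der Ruck bei t = log(4) ist j = 24.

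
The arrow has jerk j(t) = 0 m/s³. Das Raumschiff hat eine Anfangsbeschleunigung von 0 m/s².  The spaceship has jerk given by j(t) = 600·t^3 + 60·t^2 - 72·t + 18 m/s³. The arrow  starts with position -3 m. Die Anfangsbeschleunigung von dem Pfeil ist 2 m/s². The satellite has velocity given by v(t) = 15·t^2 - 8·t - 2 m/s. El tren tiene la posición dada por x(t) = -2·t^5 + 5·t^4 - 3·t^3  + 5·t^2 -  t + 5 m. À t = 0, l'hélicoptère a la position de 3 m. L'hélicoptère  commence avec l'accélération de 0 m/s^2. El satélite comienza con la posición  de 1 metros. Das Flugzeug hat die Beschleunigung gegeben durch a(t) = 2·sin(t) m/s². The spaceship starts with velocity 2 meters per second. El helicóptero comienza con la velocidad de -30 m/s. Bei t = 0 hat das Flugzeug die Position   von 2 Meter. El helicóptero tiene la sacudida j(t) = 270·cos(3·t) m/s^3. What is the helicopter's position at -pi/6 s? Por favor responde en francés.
En partant du jerk j(t) = 270·cos(3·t), nous prenons 3 primitives. En intégrant le jerk et en utilisant la condition initiale a(0) = 0, nous obtenons a(t) = 90·sin(3·t). En intégrant l'accélération et en utilisant la condition initiale v(0) = -30, nous obtenons v(t) = -30·cos(3·t). En prenant ∫v(t)dt et en appliquant x(0) = 3, nous trouvons x(t) = 3 - 10·sin(3·t). De l'équation de la position x(t) = 3 - 10·sin(3·t), nous substituons t = -pi/6 pour obtenir x = 13.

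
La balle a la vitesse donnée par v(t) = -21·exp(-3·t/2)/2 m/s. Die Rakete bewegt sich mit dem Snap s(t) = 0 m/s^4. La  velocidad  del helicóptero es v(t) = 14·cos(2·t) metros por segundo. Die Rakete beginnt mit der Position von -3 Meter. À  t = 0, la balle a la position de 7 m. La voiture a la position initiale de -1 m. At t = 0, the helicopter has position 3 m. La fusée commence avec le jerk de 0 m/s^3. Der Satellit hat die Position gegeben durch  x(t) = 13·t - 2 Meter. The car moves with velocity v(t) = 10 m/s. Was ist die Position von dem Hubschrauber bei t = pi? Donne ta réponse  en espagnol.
Para resolver esto, necesitamos tomar 1 integral de nuestra ecuación de la velocidad v(t) = 14·cos(2·t). La antiderivada de la velocidad, con x(0) = 3, da la posición: x(t) = 7·sin(2·t) + 3. Tenemos la posición x(t) = 7·sin(2·t) + 3. Sustituyendo t = pi: x(pi) = 3.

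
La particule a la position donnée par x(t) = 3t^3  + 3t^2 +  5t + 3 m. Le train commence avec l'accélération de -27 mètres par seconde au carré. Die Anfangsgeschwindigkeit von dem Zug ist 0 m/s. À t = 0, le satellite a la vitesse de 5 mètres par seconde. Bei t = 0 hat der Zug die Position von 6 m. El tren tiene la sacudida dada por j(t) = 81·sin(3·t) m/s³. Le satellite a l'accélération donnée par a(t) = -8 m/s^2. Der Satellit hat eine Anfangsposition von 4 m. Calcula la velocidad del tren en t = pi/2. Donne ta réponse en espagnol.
Debemos encontrar la integral de nuestra ecuación de la sacudida j(t) = 81·sin(3·t) 2 veces. La integral de la sacudida es la aceleración. Usando a(0) = -27, obtenemos a(t) = -27·cos(3·t). Integrando la aceleración y usando la condición inicial v(0) = 0, obtenemos v(t) = -9·sin(3·t). De la ecuación de la velocidad v(t) = -9·sin(3·t), sustituimos t = pi/2 para obtener v = 9.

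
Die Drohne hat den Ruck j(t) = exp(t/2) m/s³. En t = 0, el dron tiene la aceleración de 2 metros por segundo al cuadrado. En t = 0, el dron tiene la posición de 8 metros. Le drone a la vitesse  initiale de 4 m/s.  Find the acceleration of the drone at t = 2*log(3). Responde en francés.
Nous devons intégrer notre équation du jerk j(t) = exp(t/2) 1 fois. L'intégrale du jerk est l'accélération. En utilisant a(0) = 2, nous obtenons a(t) = 2·exp(t/2). En utilisant a(t) = 2·exp(t/2) et en substituant t = 2*log(3), nous trouvons a = 6.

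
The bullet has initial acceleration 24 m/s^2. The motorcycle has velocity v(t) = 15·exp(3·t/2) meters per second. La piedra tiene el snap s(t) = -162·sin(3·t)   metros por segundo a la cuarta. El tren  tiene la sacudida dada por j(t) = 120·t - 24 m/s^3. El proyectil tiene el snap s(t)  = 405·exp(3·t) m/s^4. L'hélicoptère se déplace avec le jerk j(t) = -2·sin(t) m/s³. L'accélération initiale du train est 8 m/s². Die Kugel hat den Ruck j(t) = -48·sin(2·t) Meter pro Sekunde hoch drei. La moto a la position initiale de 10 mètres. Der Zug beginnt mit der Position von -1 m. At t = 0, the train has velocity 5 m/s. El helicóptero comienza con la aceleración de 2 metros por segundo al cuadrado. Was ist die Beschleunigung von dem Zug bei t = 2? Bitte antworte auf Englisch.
To find the answer, we compute 1 integral of j(t) = 120·t - 24. Taking ∫j(t)dt and applying a(0) = 8, we find a(t) = 60·t^2 - 24·t + 8. Using a(t) = 60·t^2 - 24·t + 8 and substituting t = 2, we find a = 200.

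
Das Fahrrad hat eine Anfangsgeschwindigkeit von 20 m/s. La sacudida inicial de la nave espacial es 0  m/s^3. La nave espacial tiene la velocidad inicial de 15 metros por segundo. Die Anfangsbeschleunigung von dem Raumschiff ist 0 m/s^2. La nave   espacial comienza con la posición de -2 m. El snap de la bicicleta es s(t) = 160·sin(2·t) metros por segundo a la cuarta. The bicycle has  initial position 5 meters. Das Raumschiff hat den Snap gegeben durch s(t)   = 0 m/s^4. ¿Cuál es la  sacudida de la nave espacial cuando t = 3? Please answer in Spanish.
Necesitamos integrar nuestra ecuación del snap s(t) = 0 1 vez. Tomando ∫s(t)dt y aplicando j(0) = 0, encontramos j(t) = 0. Tenemos la sacudida j(t) = 0. Sustituyendo t = 3: j(3) = 0.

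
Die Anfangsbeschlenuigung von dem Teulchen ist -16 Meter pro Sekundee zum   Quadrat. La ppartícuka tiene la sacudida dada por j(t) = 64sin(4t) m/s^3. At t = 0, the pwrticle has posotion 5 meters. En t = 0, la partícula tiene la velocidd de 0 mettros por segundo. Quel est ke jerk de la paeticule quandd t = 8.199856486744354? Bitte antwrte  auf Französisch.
Nous avons le jerk j(t) = 64·sin(4·t). En substituant t = 8.199856486744354: j(8.199856486744354) = 62.8807134989426.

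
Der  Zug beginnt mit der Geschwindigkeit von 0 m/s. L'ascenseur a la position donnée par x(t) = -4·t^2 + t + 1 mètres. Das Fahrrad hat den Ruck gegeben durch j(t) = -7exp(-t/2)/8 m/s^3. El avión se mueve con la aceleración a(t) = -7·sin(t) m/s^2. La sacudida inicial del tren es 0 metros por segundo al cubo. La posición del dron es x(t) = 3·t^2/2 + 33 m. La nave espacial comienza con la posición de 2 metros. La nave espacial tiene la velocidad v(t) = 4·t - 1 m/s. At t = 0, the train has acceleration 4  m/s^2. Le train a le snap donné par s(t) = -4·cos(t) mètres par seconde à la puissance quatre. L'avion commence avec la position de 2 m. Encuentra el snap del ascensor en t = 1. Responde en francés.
En partant de la position x(t) = -4·t^2 + t + 1, nous prenons 4 dérivées. En prenant d/dt de x(t), nous trouvons v(t) = 1 - 8·t. La dérivée de la vitesse donne l'accélération: a(t) = -8. En prenant d/dt de a(t), nous trouvons j(t) = 0. En prenant d/dt de j(t), nous trouvons s(t) = 0. De l'équation du snap s(t) = 0, nous substituons t = 1 pour obtenir s = 0.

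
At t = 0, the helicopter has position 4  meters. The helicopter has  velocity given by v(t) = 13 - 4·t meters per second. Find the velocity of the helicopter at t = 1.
From the given velocity equation v(t) = 13 - 4·t, we substitute t = 1 to get v = 9.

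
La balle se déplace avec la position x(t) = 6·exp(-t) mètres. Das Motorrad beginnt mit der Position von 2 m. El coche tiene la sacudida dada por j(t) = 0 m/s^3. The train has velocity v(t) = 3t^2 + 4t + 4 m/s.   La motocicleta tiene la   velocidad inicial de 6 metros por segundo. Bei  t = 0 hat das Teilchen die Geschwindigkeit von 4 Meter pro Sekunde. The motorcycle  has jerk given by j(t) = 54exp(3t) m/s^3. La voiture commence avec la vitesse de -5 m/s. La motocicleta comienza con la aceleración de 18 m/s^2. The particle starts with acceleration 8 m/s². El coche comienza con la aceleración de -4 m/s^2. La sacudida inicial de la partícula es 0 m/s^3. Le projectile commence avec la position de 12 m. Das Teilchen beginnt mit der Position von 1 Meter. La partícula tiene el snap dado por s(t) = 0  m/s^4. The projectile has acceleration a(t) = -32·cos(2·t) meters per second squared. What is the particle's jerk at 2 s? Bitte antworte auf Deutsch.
Ausgehend von dem Snap s(t) = 0, nehmen wir 1 Stammfunktion. Mit ∫s(t)dt und Anwendung von j(0) = 0, finden wir j(t) = 0. Wir haben den Ruck j(t) = 0. Durch Einsetzen von t = 2: j(2) = 0.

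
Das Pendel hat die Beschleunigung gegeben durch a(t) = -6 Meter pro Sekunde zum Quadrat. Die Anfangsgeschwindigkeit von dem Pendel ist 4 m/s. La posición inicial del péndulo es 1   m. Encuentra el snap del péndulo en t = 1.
Debemos derivar nuestra ecuación de la aceleración a(t) = -6 2 veces. Derivando la aceleración, obtenemos la sacudida: j(t) = 0. La derivada de la sacudida da el snap: s(t) = 0. De la ecuación del snap s(t) = 0, sustituimos t = 1 para obtener s = 0.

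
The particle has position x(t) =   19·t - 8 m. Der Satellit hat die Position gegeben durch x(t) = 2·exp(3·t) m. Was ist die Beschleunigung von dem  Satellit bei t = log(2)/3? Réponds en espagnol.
Debemos derivar nuestra ecuación de la posición x(t) = 2·exp(3·t) 2 veces. Derivando la posición, obtenemos la velocidad: v(t) = 6·exp(3·t). La derivada de la velocidad da la aceleración: a(t) = 18·exp(3·t). Usando a(t) = 18·exp(3·t) y sustituyendo t = log(2)/3, encontramos a = 36.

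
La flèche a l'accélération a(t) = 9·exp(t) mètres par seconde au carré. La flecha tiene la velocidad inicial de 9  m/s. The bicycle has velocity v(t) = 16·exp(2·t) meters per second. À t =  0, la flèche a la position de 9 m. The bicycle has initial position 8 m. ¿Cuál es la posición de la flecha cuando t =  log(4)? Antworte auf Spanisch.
Necesitamos integrar nuestra ecuación de la aceleración a(t) = 9·exp(t) 2 veces. Tomando ∫a(t)dt y aplicando v(0) = 9, encontramos v(t) = 9·exp(t). La antiderivada de la velocidad, con x(0) = 9, da la posición: x(t) = 9·exp(t). Usando x(t) = 9·exp(t) y sustituyendo t = log(4), encontramos x = 36.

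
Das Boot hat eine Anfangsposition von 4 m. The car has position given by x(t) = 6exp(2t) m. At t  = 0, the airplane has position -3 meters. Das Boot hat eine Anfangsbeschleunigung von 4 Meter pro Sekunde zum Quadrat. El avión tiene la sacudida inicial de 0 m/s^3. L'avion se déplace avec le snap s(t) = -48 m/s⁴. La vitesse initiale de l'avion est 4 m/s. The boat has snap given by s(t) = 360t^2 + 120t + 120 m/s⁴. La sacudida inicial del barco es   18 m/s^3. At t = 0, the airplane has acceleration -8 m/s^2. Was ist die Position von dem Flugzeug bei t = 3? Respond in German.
Um dies zu lösen, müssen wir 4 Stammfunktionen unserer Gleichung für den Snap s(t) = -48 finden. Mit ∫s(t)dt und Anwendung von j(0) = 0, finden wir j(t) = -48·t. Das Integral von dem Ruck, mit a(0) = -8, ergibt die Beschleunigung: a(t) = -24·t^2 - 8. Mit ∫a(t)dt und Anwendung von v(0) = 4, finden wir v(t) = -8·t^3 - 8·t + 4. Das Integral von der Geschwindigkeit, mit x(0) = -3, ergibt die Position: x(t) = -2·t^4 - 4·t^2 + 4·t - 3. Mit x(t) = -2·t^4 - 4·t^2 + 4·t - 3 und Einsetzen von t = 3, finden wir x = -189.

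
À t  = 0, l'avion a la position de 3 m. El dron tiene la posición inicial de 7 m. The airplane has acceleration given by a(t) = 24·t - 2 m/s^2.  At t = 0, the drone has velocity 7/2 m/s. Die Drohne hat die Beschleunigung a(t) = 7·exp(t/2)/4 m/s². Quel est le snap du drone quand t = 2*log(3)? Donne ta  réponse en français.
Pour résoudre ceci, nous devons prendre 2 dérivées de notre équation de l'accélération a(t) = 7·exp(t/2)/4. La dérivée de l'accélération donne le jerk: j(t) = 7·exp(t/2)/8. La dérivée du jerk donne le snap: s(t) = 7·exp(t/2)/16. Nous avons le snap s(t) = 7·exp(t/2)/16. En substituant t = 2*log(3): s(2*log(3)) = 21/16.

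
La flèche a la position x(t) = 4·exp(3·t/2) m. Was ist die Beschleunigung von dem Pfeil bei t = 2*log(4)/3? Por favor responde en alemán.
Um dies zu lösen, müssen wir 2 Ableitungen unserer Gleichung für die Position x(t) = 4·exp(3·t/2) nehmen. Durch Ableiten von der Position erhalten wir die Geschwindigkeit: v(t) = 6·exp(3·t/2). Mit d/dt von v(t) finden wir a(t) = 9·exp(3·t/2). Mit a(t) = 9·exp(3·t/2) und Einsetzen von t = 2*log(4)/3, finden wir a = 36.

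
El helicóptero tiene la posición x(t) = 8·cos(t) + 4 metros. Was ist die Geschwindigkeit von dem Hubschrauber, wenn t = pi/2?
Ausgehend von der Position x(t) = 8·cos(t) + 4, nehmen wir 1 Ableitung. Durch Ableiten von der Position erhalten wir die Geschwindigkeit: v(t) = -8·sin(t). Wir haben die Geschwindigkeit v(t) = -8·sin(t). Durch Einsetzen von t = pi/2: v(pi/2) = -8.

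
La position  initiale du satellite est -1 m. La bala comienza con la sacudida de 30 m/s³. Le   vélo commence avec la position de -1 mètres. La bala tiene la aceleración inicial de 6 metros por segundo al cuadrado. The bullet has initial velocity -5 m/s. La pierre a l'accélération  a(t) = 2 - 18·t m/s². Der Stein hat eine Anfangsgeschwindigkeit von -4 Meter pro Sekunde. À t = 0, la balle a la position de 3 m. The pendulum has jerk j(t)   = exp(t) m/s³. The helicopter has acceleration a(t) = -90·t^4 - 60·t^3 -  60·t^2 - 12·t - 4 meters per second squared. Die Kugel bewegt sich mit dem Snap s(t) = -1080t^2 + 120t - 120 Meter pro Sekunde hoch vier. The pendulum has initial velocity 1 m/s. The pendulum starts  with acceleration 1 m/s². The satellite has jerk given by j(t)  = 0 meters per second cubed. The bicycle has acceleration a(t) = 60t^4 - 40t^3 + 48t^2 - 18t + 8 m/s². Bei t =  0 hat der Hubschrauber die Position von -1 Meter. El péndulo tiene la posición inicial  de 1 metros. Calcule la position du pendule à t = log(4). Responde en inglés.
To find the answer, we compute 3 integrals of j(t) = exp(t). The antiderivative of jerk, with a(0) = 1, gives acceleration: a(t) = exp(t). The antiderivative of acceleration, with v(0) = 1, gives velocity: v(t) = exp(t). The antiderivative of velocity, with x(0) = 1, gives position: x(t) = exp(t). Using x(t) = exp(t) and substituting t = log(4), we find x = 4.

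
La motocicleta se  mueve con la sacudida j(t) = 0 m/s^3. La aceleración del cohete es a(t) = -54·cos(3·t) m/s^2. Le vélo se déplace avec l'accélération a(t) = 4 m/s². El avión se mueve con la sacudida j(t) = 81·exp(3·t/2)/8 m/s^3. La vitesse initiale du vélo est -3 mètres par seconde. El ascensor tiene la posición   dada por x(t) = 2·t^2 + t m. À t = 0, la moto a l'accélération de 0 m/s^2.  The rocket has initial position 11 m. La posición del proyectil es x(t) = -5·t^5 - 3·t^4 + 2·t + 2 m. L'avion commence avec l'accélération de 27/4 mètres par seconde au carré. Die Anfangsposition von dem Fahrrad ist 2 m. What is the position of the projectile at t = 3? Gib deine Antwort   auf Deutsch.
Mit x(t) = -5·t^5 - 3·t^4 + 2·t + 2 und Einsetzen von t = 3, finden wir x = -1450.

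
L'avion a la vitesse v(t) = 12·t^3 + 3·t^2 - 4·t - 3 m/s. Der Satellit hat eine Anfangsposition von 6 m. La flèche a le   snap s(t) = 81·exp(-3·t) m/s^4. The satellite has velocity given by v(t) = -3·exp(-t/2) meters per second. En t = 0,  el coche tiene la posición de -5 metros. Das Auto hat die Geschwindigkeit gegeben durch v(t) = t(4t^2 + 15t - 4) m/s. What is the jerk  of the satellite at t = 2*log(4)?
We must differentiate our velocity equation v(t) = -3·exp(-t/2) 2 times. Taking d/dt of v(t), we find a(t) = 3·exp(-t/2)/2. Taking d/dt of a(t), we find j(t) = -3·exp(-t/2)/4. Using j(t) = -3·exp(-t/2)/4 and substituting t = 2*log(4), we find j = -3/16.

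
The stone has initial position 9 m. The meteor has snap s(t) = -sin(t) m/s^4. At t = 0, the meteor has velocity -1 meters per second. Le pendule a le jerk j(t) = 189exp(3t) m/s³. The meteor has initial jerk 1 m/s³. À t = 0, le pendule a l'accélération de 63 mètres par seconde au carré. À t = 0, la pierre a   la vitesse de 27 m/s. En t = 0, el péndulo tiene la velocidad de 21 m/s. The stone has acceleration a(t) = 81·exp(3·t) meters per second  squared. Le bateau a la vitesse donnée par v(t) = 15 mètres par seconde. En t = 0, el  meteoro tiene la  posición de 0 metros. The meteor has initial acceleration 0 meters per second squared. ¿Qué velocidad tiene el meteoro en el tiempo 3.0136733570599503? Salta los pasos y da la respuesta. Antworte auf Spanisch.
La velocidad en t = 3.0136733570599503 es v = 0.991829477333532.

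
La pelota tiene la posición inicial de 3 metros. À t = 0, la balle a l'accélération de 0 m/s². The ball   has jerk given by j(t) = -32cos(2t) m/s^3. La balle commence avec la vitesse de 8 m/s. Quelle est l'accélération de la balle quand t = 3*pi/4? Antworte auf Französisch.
Nous devons intégrer notre équation du jerk j(t) = -32·cos(2·t) 1 fois. En intégrant le jerk et en utilisant la condition initiale a(0) = 0, nous obtenons a(t) = -16·sin(2·t). En utilisant a(t) = -16·sin(2·t) et en substituant t = 3*pi/4, nous trouvons a = 16.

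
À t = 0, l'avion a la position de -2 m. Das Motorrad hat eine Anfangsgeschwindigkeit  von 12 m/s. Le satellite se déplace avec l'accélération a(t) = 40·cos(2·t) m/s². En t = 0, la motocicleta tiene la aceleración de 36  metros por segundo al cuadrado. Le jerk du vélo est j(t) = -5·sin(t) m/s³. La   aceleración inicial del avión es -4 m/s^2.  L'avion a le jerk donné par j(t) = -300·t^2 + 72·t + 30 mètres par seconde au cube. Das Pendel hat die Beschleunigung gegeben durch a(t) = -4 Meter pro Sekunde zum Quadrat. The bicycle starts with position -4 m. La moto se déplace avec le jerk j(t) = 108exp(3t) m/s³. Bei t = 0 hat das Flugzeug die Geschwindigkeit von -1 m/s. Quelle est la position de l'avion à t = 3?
Nous devons trouver l'intégrale de notre équation du jerk j(t) = -300·t^2 + 72·t + 30 3 fois. En prenant ∫j(t)dt et en appliquant a(0) = -4, nous trouvons a(t) = -100·t^3 + 36·t^2 + 30·t - 4. En prenant ∫a(t)dt et en appliquant v(0) = -1, nous trouvons v(t) = -25·t^4 + 12·t^3 + 15·t^2 - 4·t - 1. La primitive de la vitesse est la position. En utilisant x(0) = -2, nous obtenons x(t) = -5·t^5 + 3·t^4 + 5·t^3 - 2·t^2 - t - 2. De l'équation de la position x(t) = -5·t^5 + 3·t^4 + 5·t^3 - 2·t^2 - t - 2, nous substituons t = 3 pour obtenir x = -860.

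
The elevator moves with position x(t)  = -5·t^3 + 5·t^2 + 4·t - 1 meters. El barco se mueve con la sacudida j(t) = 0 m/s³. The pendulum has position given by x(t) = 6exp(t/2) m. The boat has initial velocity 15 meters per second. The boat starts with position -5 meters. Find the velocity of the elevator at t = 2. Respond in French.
Pour résoudre ceci, nous devons prendre 1 dérivée de notre équation de la position x(t) = -5·t^3 + 5·t^2 + 4·t - 1. La dérivée de la position donne la vitesse: v(t) = -15·t^2 + 10·t + 4. De l'équation de la vitesse v(t) = -15·t^2 + 10·t + 4, nous substituons t = 2 pour obtenir v = -36.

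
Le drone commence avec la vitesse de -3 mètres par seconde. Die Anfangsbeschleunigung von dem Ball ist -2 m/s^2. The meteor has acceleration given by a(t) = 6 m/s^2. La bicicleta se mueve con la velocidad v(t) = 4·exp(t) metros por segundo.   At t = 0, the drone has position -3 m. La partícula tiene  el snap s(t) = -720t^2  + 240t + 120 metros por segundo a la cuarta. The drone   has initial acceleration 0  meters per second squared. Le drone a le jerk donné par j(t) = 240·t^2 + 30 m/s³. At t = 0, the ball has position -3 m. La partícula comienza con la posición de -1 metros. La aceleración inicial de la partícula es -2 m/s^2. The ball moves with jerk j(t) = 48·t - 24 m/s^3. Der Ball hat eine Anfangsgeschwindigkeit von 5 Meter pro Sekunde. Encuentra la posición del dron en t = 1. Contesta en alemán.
Wir müssen unsere Gleichung für den Ruck j(t) = 240·t^2 + 30 3-mal integrieren. Das Integral von dem Ruck ist die Beschleunigung. Mit a(0) = 0 erhalten wir a(t) = 80·t^3 + 30·t. Das Integral von der Beschleunigung ist die Geschwindigkeit. Mit v(0) = -3 erhalten wir v(t) = 20·t^4 + 15·t^2 - 3. Das Integral von der Geschwindigkeit ist die Position. Mit x(0) = -3 erhalten wir x(t) = 4·t^5 + 5·t^3 - 3·t - 3. Wir haben die Position x(t) = 4·t^5 + 5·t^3 - 3·t - 3. Durch Einsetzen von t = 1: x(1) = 3.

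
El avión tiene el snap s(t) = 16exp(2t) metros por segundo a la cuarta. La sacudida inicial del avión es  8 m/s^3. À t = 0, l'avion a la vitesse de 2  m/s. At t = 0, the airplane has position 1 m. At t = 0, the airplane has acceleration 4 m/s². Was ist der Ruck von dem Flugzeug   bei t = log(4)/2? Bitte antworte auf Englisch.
We need to integrate our snap equation s(t) = 16·exp(2·t) 1 time. The antiderivative of snap, with j(0) = 8, gives jerk: j(t) = 8·exp(2·t). Using j(t) = 8·exp(2·t) and substituting t = log(4)/2, we find j = 32.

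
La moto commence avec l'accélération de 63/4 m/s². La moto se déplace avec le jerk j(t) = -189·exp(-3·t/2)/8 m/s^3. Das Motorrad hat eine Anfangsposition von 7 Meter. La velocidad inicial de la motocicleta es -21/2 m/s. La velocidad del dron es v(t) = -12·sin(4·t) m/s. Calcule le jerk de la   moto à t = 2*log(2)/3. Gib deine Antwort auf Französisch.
De l'équation du jerk j(t) = -189·exp(-3·t/2)/8, nous substituons t = 2*log(2)/3 pour obtenir j = -189/16.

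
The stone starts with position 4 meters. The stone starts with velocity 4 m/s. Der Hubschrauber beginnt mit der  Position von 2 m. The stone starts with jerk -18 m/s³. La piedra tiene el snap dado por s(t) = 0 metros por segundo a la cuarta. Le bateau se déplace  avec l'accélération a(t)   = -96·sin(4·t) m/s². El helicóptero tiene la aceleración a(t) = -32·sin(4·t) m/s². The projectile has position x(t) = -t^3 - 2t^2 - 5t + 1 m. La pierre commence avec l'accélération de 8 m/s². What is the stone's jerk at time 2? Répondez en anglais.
To solve this, we need to take 1 antiderivative of our snap equation s(t) = 0. Finding the integral of s(t) and using j(0) = -18: j(t) = -18. Using j(t) = -18 and substituting t = 2, we find j = -18.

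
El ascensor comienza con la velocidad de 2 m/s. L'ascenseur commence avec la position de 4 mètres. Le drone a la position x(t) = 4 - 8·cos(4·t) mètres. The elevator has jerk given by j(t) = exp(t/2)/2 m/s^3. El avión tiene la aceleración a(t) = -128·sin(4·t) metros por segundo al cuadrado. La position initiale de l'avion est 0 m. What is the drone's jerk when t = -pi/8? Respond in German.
Ausgehend von der Position x(t) = 4 - 8·cos(4·t), nehmen wir 3 Ableitungen. Durch Ableiten von der Position erhalten wir die Geschwindigkeit: v(t) = 32·sin(4·t). Mit d/dt von v(t) finden wir a(t) = 128·cos(4·t). Die Ableitung von der Beschleunigung ergibt den Ruck: j(t) = -512·sin(4·t). Aus der Gleichung für den Ruck j(t) = -512·sin(4·t), setzen wir t = -pi/8 ein und erhalten j = 512.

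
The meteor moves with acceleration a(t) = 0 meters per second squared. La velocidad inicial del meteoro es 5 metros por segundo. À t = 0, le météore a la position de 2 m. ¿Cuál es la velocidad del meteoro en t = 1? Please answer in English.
We must find the antiderivative of our acceleration equation a(t) = 0 1 time. Finding the antiderivative of a(t) and using v(0) = 5: v(t) = 5. Using v(t) = 5 and substituting t = 1, we find v = 5.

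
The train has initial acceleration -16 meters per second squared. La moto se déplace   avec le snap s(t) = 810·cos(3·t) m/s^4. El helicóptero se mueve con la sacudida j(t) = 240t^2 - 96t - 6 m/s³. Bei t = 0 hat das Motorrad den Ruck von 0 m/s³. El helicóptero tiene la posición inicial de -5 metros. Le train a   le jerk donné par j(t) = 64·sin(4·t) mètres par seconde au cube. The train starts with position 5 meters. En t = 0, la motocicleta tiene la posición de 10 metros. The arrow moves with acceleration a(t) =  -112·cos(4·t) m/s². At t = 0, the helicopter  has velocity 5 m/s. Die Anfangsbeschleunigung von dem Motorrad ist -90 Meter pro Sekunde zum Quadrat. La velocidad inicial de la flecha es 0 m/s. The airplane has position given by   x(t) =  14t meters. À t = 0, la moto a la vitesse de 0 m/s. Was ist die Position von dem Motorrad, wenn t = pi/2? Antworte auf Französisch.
Pour résoudre ceci, nous devons prendre 4 primitives de notre équation du snap s(t) = 810·cos(3·t). L'intégrale du snap, avec j(0) = 0, donne le jerk: j(t) = 270·sin(3·t). En prenant ∫j(t)dt et en appliquant a(0) = -90, nous trouvons a(t) = -90·cos(3·t). L'intégrale de l'accélération, avec v(0) = 0, donne la vitesse: v(t) = -30·sin(3·t). L'intégrale de la vitesse, avec x(0) = 10, donne la position: x(t) = 10·cos(3·t). De l'équation de la position x(t) = 10·cos(3·t), nous substituons t = pi/2 pour obtenir x = 0.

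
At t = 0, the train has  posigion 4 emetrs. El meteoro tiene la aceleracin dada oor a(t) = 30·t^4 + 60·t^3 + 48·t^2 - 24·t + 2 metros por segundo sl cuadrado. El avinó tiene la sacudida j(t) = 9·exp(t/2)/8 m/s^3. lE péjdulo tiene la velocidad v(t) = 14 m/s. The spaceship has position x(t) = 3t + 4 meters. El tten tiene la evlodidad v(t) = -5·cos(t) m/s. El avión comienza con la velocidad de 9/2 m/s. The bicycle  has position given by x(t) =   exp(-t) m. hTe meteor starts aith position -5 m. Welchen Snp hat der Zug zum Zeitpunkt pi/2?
Um dies zu lösen, müssen wir 3 Ableitungen unserer Gleichung für die Geschwindigkeit v(t) = -5·cos(t) nehmen. Die Ableitung von der Geschwindigkeit ergibt die Beschleunigung: a(t) = 5·sin(t). Die Ableitung von der Beschleunigung ergibt den Ruck: j(t) = 5·cos(t). Mit d/dt von j(t) finden wir s(t) = -5·sin(t). Wir haben den Snap s(t) = -5·sin(t). Durch Einsetzen von t = pi/2: s(pi/2) = -5.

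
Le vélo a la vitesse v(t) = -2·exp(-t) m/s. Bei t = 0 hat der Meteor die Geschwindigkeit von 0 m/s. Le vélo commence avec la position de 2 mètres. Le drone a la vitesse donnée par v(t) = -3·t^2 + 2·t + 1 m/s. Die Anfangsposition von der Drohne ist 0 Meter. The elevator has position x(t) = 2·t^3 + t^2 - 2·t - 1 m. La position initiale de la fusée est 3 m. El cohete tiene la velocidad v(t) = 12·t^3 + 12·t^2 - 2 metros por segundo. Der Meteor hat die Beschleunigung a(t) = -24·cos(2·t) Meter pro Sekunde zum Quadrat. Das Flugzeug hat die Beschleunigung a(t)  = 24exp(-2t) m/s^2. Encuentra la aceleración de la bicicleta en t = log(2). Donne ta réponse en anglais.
We must differentiate our velocity equation v(t) = -2·exp(-t) 1 time. The derivative of velocity gives acceleration: a(t) = 2·exp(-t). We have acceleration a(t) = 2·exp(-t). Substituting t = log(2): a(log(2)) = 1.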